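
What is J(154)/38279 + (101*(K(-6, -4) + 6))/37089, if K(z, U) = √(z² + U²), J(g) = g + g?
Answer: 11540162/473243277 + 202*√13/37089 ≈ 0.044022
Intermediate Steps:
J(g) = 2*g
K(z, U) = √(U² + z²)
J(154)/38279 + (101*(K(-6, -4) + 6))/37089 = (2*154)/38279 + (101*(√((-4)² + (-6)²) + 6))/37089 = 308*(1/38279) + (101*(√(16 + 36) + 6))*(1/37089) = 308/38279 + (101*(√52 + 6))*(1/37089) = 308/38279 + (101*(2*√13 + 6))*(1/37089) = 308/38279 + (101*(6 + 2*√13))*(1/37089) = 308/38279 + (606 + 202*√13)*(1/37089) = 308/38279 + (202/12363 + 202*√13/37089) = 11540162/473243277 + 202*√13/37089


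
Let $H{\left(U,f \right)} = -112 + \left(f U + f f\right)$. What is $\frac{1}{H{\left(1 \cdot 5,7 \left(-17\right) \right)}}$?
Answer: $\frac{1}{13454} \approx 7.4327 \cdot 10^{-5}$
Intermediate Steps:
$H{\left(U,f \right)} = -112 + f^{2} + U f$ ($H{\left(U,f \right)} = -112 + \left(U f + f^{2}\right) = -112 + \left(f^{2} + U f\right) = -112 + f^{2} + U f$)
$\frac{1}{H{\left(1 \cdot 5,7 \left(-17\right) \right)}} = \frac{1}{-112 + \left(7 \left(-17\right)\right)^{2} + 1 \cdot 5 \cdot 7 \left(-17\right)} = \frac{1}{-112 + \left(-119\right)^{2} + 5 \left(-119\right)} = \frac{1}{-112 + 14161 - 595} = \frac{1}{13454}$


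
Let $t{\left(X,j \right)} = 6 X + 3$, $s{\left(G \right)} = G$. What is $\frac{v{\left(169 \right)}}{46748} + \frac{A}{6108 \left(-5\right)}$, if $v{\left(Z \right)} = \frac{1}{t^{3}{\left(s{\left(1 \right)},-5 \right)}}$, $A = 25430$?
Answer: $- \frac{14443939417}{17346359628} \approx -0.83268$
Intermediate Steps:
$t{\left(X,j \right)} = 3 + 6 X$
$v{\left(Z \right)} = \frac{1}{729}$ ($v{\left(Z \right)} = \frac{1}{\left(3 + 6 \cdot 1\right)^{3}} = \frac{1}{\left(3 + 6\right)^{3}} = \frac{1}{9^{3}} = \frac{1}{729}$)
$\frac{v{\left(169 \right)}}{46748} + \frac{A}{6108 \left(-5\right)} = \frac{1}{729 \cdot 46748} + \frac{25430}{6108 \left(-5\right)} = \frac{1}{729} \cdot \frac{1}{46748} + \frac{25430}{-30540} = \frac{1}{34079292} + 25430 \left(- \frac{1}{30540}\right) = \frac{1}{34079292} - \frac{2543}{3054} = - \frac{14443939417}{17346359628}$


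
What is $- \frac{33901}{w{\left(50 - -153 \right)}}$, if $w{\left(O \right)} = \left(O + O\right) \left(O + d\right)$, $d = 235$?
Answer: $- \frac{167}{876} \approx -0.19064$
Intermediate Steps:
$w{\left(O \right)} = 2 O \left(235 + O\right)$ ($w{\left(O \right)} = \left(O + O\right) \left(O + 235\right) = 2 O \left(235 + O\right)$)
$- \frac{33901}{w{\left(50 - -153 \right)}} = - \frac{33901}{2 \left(50 - -153\right) \left(235 + \left(50 - -153\right)\right)} = - \frac{33901}{2 \left(50 + 153\right) \left(235 + \left(50 + 153\right)\right)} = - \frac{33901}{2 \cdot 203 \left(235 + 203\right)} = - \frac{33901}{2 \cdot 203 \cdot 438} = - \frac{33901}{177828} = \left(-33901\right) \frac{1}{177828} = - \frac{167}{876}$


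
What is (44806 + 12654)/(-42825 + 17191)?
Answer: -28730/12817 ≈ -2.2416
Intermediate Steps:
(44806 + 12654)/(-42825 + 17191) = 57460/(-25634) = 57460*(-1/25634) = -28730/12817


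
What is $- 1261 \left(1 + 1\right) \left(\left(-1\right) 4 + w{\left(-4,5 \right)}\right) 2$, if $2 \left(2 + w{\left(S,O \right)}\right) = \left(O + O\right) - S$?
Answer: $-5044$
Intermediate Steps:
$w{\left(S,O \right)} = -2 + O - \frac{S}{2}$ ($w{\left(S,O \right)} = -2 + \frac{\left(O + O\right) - S}{2} = -2 + \frac{2 O - S}{2} = -2 + \frac{- S + 2 O}{2} = -2 + \left(O - \frac{S}{2}\right) = -2 + O - \frac{S}{2}$)
$- 1261 \left(1 + 1\right) \left(\left(-1\right) 4 + w{\left(-4,5 \right)}\right) 2 = - 1261 \left(1 + 1\right) \left(\left(-1\right) 4 - -5\right) 2 = - 1261 \cdot 2 \left(-4 + \left(-2 + 5 + 2\right)\right) 2 = - 1261 \cdot 2 \left(-4 + 5\right) 2 = - 1261 \cdot 2 \cdot 1 \cdot 2 = - 1261 \cdot 2 \cdot 2 = \left(-1261\right) 4 = -5044$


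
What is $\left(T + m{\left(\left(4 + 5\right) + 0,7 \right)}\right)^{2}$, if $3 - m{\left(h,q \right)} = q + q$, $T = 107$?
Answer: $9216$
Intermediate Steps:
$m{\left(h,q \right)} = 3 - 2 q$ ($m{\left(h,q \right)} = 3 - \left(q + q\right) = 3 - 2 q$)
$\left(T + m{\left(\left(4 + 5\right) + 0,7 \right)}\right)^{2} = \left(107 + \left(3 - 14\right)\right)^{2} = \left(107 - 11\right)^{2} = 96^{2} = 9216$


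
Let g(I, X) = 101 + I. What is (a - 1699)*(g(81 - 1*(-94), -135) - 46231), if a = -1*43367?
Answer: 2071008030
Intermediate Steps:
a = -43367
(a - 1699)*(g(81 - 1*(-94), -135) - 46231) = (-43367 - 1699)*((101 + (81 - 1*(-94))) - 46231) = -45066*((101 + (81 + 94)) - 46231) = -45066*((101 + 175) - 46231) = -45066*(276 - 46231) = -45066*(-45955) = 2071008030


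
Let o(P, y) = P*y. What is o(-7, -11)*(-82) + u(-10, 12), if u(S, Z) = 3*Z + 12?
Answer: -6266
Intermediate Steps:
u(S, Z) = 12 + 3*Z
o(-7, -11)*(-82) + u(-10, 12) = -7*(-11)*(-82) + (12 + 3*12) = 77*(-82) + (12 + 36) = -6314 + 48 = -6266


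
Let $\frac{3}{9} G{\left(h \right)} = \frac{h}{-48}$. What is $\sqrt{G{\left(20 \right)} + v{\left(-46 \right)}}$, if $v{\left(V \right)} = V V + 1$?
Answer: $\frac{\sqrt{8463}}{2} \approx 45.997$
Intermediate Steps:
$G{\left(h \right)} = - \frac{h}{16}$ ($G{\left(h \right)} = 3 \frac{h}{-48} = 3 h \left(- \frac{1}{48}\right) = 3 \left(- \frac{h}{48}\right) = - \frac{h}{16}$)
$v{\left(V \right)} = 1 + V^{2}$ ($v{\left(V \right)} = V^{2} + 1 = 1 + V^{2}$)
$\sqrt{G{\left(20 \right)} + v{\left(-46 \right)}} = \sqrt{\left(- \frac{1}{16}\right) 20 + \left(1 + \left(-46\right)^{2}\right)} = \sqrt{- \frac{5}{4} + \left(1 + 2116\right)} = \sqrt{- \frac{5}{4} + 2117} = \sqrt{\frac{8463}{4}} = \frac{\sqrt{8463}}{2}$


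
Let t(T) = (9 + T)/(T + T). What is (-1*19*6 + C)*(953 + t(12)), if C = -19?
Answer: -1014923/8 ≈ -1.2687e+5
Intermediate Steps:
t(T) = (9 + T)/(2*T) (t(T) = (9 + T)/((2*T)) = (9 + T)*(1/(2*T)) = (9 + T)/(2*T))
(-1*19*6 + C)*(953 + t(12)) = (-1*19*6 - 19)*(953 + (½)*(9 + 12)/12) = (-19*6 - 19)*(953 + (½)*(1/12)*21) = (-114 - 19)*(953 + 7/8) = -133*7631/8 = -1014923/8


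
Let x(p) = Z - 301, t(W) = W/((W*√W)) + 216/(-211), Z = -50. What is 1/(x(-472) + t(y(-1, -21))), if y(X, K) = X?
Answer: -15672447/5517117250 + 44521*I/5517117250 ≈ -0.0028407 + 8.0696e-6*I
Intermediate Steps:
t(W) = -216/211 + W^(-½) (t(W) = W/(W^(3/2)) + 216*(-1/211) = W/W^(3/2) - 216/211 = W^(-½) - 216/211 = -216/211 + W^(-½))
x(p) = -351 (x(p) = -50 - 301 = -351)
1/(x(-472) + t(y(-1, -21))) = 1/(-351 + (-216/211 + (-1)^(-½))) = 1/(-351 + (-216/211 - I)) = 1/(-74277/211 - I) = 44521*(-74277/211 + I)/5517117250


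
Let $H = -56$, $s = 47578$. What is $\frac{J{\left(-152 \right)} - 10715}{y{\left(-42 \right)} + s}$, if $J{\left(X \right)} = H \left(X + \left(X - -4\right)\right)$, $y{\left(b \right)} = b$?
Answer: $\frac{6085}{47536} \approx 0.12801$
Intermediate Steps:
$J{\left(X \right)} = -224 - 112 X$ ($J{\left(X \right)} = - 56 \left(X + \left(X - -4\right)\right) = - 56 \left(X + \left(X + 4\right)\right) = - 56 \left(X + \left(4 + X\right)\right) = - 56 \left(4 + 2 X\right) = -224 - 112 X$)
$\frac{J{\left(-152 \right)} - 10715}{y{\left(-42 \right)} + s} = \frac{\left(-224 - -17024\right) - 10715}{-42 + 47578} = \frac{\left(-224 + 17024\right) - 10715}{47536} = \left(16800 - 10715\right) \frac{1}{47536} = 6085 \cdot \frac{1}{47536} = \frac{6085}{47536}$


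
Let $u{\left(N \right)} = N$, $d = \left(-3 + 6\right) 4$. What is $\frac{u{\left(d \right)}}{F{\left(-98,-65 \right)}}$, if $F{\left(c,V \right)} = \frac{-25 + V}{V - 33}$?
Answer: $\frac{196}{15} \approx 13.067$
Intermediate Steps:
$F{\left(c,V \right)} = \frac{-25 + V}{-33 + V}$
$d = 12$ ($d = 3 \cdot 4 = 12$)
$\frac{u{\left(d \right)}}{F{\left(-98,-65 \right)}} = \frac{12}{\frac{1}{-33 - 65} \left(-25 - 65\right)} = \frac{12}{\frac{1}{-98} \left(-90\right)} = \frac{12}{\left(- \frac{1}{98}\right) \left(-90\right)} = \frac{12}{\frac{45}{49}} = 12 \cdot \frac{49}{45} = \frac{196}{15}$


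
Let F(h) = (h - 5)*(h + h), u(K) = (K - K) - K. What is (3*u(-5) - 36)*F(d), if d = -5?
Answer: -2100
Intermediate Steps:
u(K) = -K (u(K) = 0 - K = -K)
F(h) = 2*h*(-5 + h) (F(h) = (-5 + h)*(2*h) = 2*h*(-5 + h))
(3*u(-5) - 36)*F(d) = (3*(-1*(-5)) - 36)*(2*(-5)*(-5 - 5)) = (3*5 - 36)*(2*(-5)*(-10)) = (15 - 36)*100 = -21*100 = -2100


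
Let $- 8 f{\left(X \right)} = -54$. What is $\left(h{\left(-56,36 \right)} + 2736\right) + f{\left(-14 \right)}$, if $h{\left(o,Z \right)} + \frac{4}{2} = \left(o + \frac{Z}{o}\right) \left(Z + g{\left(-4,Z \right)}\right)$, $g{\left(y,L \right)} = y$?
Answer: $\frac{25989}{28} \approx 928.18$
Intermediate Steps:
$f{\left(X \right)} = \frac{27}{4}$ ($f{\left(X \right)} = \left(- \frac{1}{8}\right) \left(-54\right) = \frac{27}{4}$)
$h{\left(o,Z \right)} = -2 + \left(-4 + Z\right) \left(o + \frac{Z}{o}\right)$ ($h{\left(o,Z \right)} = -2 + \left(o + \frac{Z}{o}\right) \left(Z - 4\right) = -2 + \left(o + \frac{Z}{o}\right) \left(-4 + Z\right) = -2 + \left(-4 + Z\right) \left(o + \frac{Z}{o}\right)$)
$\left(h{\left(-56,36 \right)} + 2736\right) + f{\left(-14 \right)} = \left(\frac{36^{2} - 144 - 56 \left(-2 - -224 + 36 \left(-56\right)\right)}{-56} + 2736\right) + \frac{27}{4} = \left(- \frac{1296 - 144 - 56 \left(-2 + 224 - 2016\right)}{56} + 2736\right) + \frac{27}{4} = \left(- \frac{1296 - 144 - -100464}{56} + 2736\right) + \frac{27}{4} = \left(- \frac{1296 - 144 + 100464}{56} + 2736\right) + \frac{27}{4} = \left(\left(- \frac{1}{56}\right) 101616 + 2736\right) + \frac{27}{4} = \left(- \frac{12702}{7} + 2736\right) + \frac{27}{4} = \frac{6450}{7} + \frac{27}{4} = \frac{25989}{28}$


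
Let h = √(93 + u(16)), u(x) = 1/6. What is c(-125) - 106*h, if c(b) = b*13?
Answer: -1625 - 53*√3354/3 ≈ -2648.1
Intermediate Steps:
u(x) = ⅙
c(b) = 13*b
h = √3354/6 (h = √(93 + ⅙) = √(559/6) = √3354/6 ≈ 9.6523)
c(-125) - 106*h = 13*(-125) - 106*√3354/6 = -1625 - 53*√3354/3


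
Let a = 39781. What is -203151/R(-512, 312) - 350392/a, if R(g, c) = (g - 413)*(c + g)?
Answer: -10414867133/1051355000 ≈ -9.9061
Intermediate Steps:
R(g, c) = (-413 + g)*(c + g)
-203151/R(-512, 312) - 350392/a = -203151/((-512)² - 413*312 - 413*(-512) + 312*(-512)) - 350392/39781 = -203151/(262144 - 128856 + 211456 - 159744) - 350392*1/39781 = -203151/185000 - 50056/5683 = -10414867133/1051355000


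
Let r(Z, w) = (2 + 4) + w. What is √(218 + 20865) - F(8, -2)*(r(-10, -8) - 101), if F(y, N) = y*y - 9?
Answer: 5665 + √21083 ≈ 5810.2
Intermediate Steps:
r(Z, w) = 6 + w
F(y, N) = -9 + y² (F(y, N) = y² - 9 = -9 + y²)
√(218 + 20865) - F(8, -2)*(r(-10, -8) - 101) = √(218 + 20865) - (-9 + 8²)*((6 - 8) - 101) = √21083 - (-9 + 64)*(-2 - 101) = √21083 - 55*(-103) = √21083 - 1*(-5665) = √21083 + 5665 = 5665 + √21083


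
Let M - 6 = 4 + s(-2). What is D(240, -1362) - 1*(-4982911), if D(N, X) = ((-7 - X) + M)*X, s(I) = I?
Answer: 3126505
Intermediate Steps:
M = 8 (M = 6 + (4 - 2) = 6 + 2 = 8)
D(N, X) = X*(1 - X) (D(N, X) = ((-7 - X) + 8)*X = (1 - X)*X = X*(1 - X))
D(240, -1362) - 1*(-4982911) = -1362*(1 - 1*(-1362)) - 1*(-4982911) = -1362*(1 + 1362) + 4982911 = -1362*1363 + 4982911 = -1856406 + 4982911 = 3126505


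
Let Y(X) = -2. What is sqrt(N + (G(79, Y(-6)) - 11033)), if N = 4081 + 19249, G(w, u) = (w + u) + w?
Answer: sqrt(12453) ≈ 111.59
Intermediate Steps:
G(w, u) = u + 2*w (G(w, u) = (u + w) + w = u + 2*w)
N = 23330
sqrt(N + (G(79, Y(-6)) - 11033)) = sqrt(23330 + ((-2 + 2*79) - 11033)) = sqrt(23330 + ((-2 + 158) - 11033)) = sqrt(23330 + (156 - 11033)) = sqrt(23330 - 10877) = sqrt(12453)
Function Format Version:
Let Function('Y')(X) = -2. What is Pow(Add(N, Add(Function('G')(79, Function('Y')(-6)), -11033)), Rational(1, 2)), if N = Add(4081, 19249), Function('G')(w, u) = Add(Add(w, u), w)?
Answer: Pow(12453, Rational(1, 2)) ≈ 111.59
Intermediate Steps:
Function('G')(w, u) = Add(u, Mul(2, w)) (Function('G')(w, u) = Add(Add(u, w), w) = Add(u, Mul(2, w)))
N = 23330
Pow(Add(N, Add(Function('G')(79, Function('Y')(-6)), -11033)), Rational(1, 2)) = Pow(Add(23330, Add(Add(-2, Mul(2, 79)), -11033)), Rational(1, 2)) = Pow(Add(23330, Add(Add(-2, 158), -11033)), Rational(1, 2)) = Pow(Add(23330, Add(156, -11033)), Rational(1, 2)) = Pow(Add(23330, -10877), Rational(1, 2)) = Pow(12453, Rational(1, 2))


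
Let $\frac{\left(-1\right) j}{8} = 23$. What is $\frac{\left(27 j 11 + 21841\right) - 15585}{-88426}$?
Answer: $\frac{24196}{44213} \approx 0.54726$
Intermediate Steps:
$j = -184$ ($j = \left(-8\right) 23 = -184$)
$\frac{\left(27 j 11 + 21841\right) - 15585}{-88426} = \frac{\left(27 \left(-184\right) 11 + 21841\right) - 15585}{-88426} = \left(\left(\left(-4968\right) 11 + 21841\right) - 15585\right) \left(- \frac{1}{88426}\right) = \left(\left(-54648 + 21841\right) - 15585\right) \left(- \frac{1}{88426}\right) = \left(-32807 - 15585\right) \left(- \frac{1}{88426}\right) = \left(-48392\right) \left(- \frac{1}{88426}\right) = \frac{24196}{44213}$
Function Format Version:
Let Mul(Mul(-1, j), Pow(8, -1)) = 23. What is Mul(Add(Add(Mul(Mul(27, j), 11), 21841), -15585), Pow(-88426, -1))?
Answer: Rational(24196, 44213) ≈ 0.54726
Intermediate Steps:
j = -184 (j = Mul(-8, 23) = -184)
Mul(Add(Add(Mul(Mul(27, j), 11), 21841), -15585), Pow(-88426, -1)) = Mul(Add(Add(Mul(Mul(27, -184), 11), 21841), -15585), Pow(-88426, -1)) = Mul(Add(Add(Mul(-4968, 11), 21841), -15585), Rational(-1, 88426)) = Mul(Add(Add(-54648, 21841), -15585), Rational(-1, 88426)) = Mul(Add(-32807, -15585), Rational(-1, 88426)) = Mul(-48392, Rational(-1, 88426)) = Rational(24196, 44213)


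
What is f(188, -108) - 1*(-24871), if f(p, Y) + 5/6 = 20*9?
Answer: 150301/6 ≈ 25050.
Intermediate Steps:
f(p, Y) = 1075/6 (f(p, Y) = -⅚ + 20*9 = -⅚ + 180 = 1075/6)
f(188, -108) - 1*(-24871) = 1075/6 - 1*(-24871) = 1075/6 + 24871 = 150301/6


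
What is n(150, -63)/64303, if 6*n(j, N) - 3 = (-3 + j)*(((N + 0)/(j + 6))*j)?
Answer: -77149/3343756 ≈ -0.023073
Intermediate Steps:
n(j, N) = ½ + N*j*(-3 + j)/(6*(6 + j)) (n(j, N) = ½ + ((-3 + j)*(((N + 0)/(j + 6))*j))/6 = ½ + ((-3 + j)*((N/(6 + j))*j))/6 = ½ + ((-3 + j)*(N*j/(6 + j)))/6 = ½ + (N*j*(-3 + j)/(6 + j))/6 = ½ + N*j*(-3 + j)/(6*(6 + j)))
n(150, -63)/64303 = ((18 + 3*150 - 63*150² - 3*(-63)*150)/(6*(6 + 150)))/64303 = ((⅙)*(18 + 450 - 63*22500 + 28350)/156)*(1/64303) = ((⅙)*(1/156)*(18 + 450 - 1417500 + 28350))*(1/64303) = ((⅙)*(1/156)*(-1388682))*(1/64303) = -77149/52*1/64303 = -77149/3343756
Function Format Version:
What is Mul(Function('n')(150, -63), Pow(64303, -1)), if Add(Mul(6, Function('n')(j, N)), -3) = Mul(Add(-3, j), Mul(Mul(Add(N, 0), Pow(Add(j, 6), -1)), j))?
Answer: Rational(-77149, 3343756) ≈ -0.023073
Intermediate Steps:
Function('n')(j, N) = Add(Rational(1, 2), Mul(Rational(1, 6), N, j, Pow(Add(6, j), -1), Add(-3, j))) (Function('n')(j, N) = Add(Rational(1, 2), Mul(Rational(1, 6), Mul(Add(-3, j), Mul(Mul(Add(N, 0), Pow(Add(j, 6), -1)), j)))) = Add(Rational(1, 2), Mul(Rational(1, 6), Mul(Add(-3, j), Mul(Mul(N, Pow(Add(6, j), -1)), j)))) = Add(Rational(1, 2), Mul(Rational(1, 6), Mul(Add(-3, j), Mul(N, j, Pow(Add(6, j), -1))))) = Add(Rational(1, 2), Mul(Rational(1, 6), Mul(N, j, Pow(Add(6, j), -1), Add(-3, j)))) = Add(Rational(1, 2), Mul(Rational(1, 6), N, j, Pow(Add(6, j), -1), Add(-3, j))))
Mul(Function('n')(150, -63), Pow(64303, -1)) = Mul(Mul(Rational(1, 6), Pow(Add(6, 150), -1), Add(18, Mul(3, 150), Mul(-63, Pow(150, 2)), Mul(-3, -63, 150))), Pow(64303, -1)) = Mul(Mul(Rational(1, 6), Pow(156, -1), Add(18, 450, Mul(-63, 22500), 28350)), Rational(1, 64303)) = Mul(Mul(Rational(1, 6), Rational(1, 156), Add(18, 450, -1417500, 28350)), Rational(1, 64303)) = Mul(Mul(Rational(1, 6), Rational(1, 156), -1388682), Rational(1, 64303)) = Mul(Rational(-77149, 52), Rational(1, 64303)) = Rational(-77149, 3343756)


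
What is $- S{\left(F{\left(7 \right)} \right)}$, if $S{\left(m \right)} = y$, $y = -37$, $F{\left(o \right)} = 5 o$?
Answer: $37$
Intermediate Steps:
$S{\left(m \right)} = -37$
$- S{\left(F{\left(7 \right)} \right)} = \left(-1\right) \left(-37\right) = 37$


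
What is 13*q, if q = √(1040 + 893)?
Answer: 13*√1933 ≈ 571.56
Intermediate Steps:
q = √1933 ≈ 43.966
13*q = 13*√1933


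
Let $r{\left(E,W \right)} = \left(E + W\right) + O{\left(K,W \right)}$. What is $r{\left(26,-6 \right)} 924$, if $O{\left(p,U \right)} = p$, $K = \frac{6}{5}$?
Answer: $\frac{97944}{5} \approx 19589.0$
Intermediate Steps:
$K = \frac{6}{5}$ ($K = 6 \cdot \frac{1}{5} = \frac{6}{5} \approx 1.2$)
$r{\left(E,W \right)} = \frac{6}{5} + E + W$ ($r{\left(E,W \right)} = \left(E + W\right) + \frac{6}{5} = \frac{6}{5} + E + W$)
$r{\left(26,-6 \right)} 924 = \left(\frac{6}{5} + 26 - 6\right) 924 = \frac{106}{5} \cdot 924 = \frac{97944}{5}$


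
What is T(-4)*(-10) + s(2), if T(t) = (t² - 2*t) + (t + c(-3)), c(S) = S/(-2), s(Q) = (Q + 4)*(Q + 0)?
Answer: -203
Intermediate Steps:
s(Q) = Q*(4 + Q) (s(Q) = (4 + Q)*Q = Q*(4 + Q))
c(S) = -S/2 (c(S) = S*(-½) = -S/2)
T(t) = 3/2 + t² - t (T(t) = (t² - 2*t) + (t - ½*(-3)) = (t² - 2*t) + (t + 3/2) = (t² - 2*t) + (3/2 + t) = 3/2 + t² - t)
T(-4)*(-10) + s(2) = (3/2 + (-4)² - 1*(-4))*(-10) + 2*(4 + 2) = (3/2 + 16 + 4)*(-10) + 2*6 = (43/2)*(-10) + 12 = -215 + 12 = -203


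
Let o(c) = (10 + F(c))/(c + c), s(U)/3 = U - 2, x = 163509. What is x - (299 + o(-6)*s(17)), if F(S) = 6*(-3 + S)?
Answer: 163045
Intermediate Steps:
s(U) = -6 + 3*U (s(U) = 3*(U - 2) = 3*(-2 + U) = -6 + 3*U)
F(S) = -18 + 6*S
o(c) = (-8 + 6*c)/(2*c) (o(c) = (10 + (-18 + 6*c))/(c + c) = (-8 + 6*c)/((2*c)) = (-8 + 6*c)*(1/(2*c)) = (-8 + 6*c)/(2*c))
x - (299 + o(-6)*s(17)) = 163509 - (299 + (3 - 4/(-6))*(-6 + 3*17)) = 163509 - (299 + (3 - 4*(-1/6))*(-6 + 51)) = 163509 - (299 + (3 + 2/3)*45) = 163509 - (299 + (11/3)*45) = 163509 - (299 + 165) = 163509 - 1*464 = 163509 - 464 = 163045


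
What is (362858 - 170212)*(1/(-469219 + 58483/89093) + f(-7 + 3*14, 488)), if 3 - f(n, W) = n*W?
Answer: -68763843600607362003/20902034942 ≈ -3.2898e+9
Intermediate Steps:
f(n, W) = 3 - W*n (f(n, W) = 3 - n*W = 3 - W*n)
(362858 - 170212)*(1/(-469219 + 58483/89093) + f(-7 + 3*14, 488)) = (362858 - 170212)*(1/(-469219 + 58483/89093) + (3 - 1*488*(-7 + 3*14))) = 192646*(1/(-469219 + 58483*(1/89093)) + (3 - 1*488*(-7 + 42))) = 192646*(1/(-469219 + 58483/89093) + (3 - 1*488*35)) = 192646*(1/(-41804069884/89093) + (3 - 17080)) = 192646*(-89093/41804069884 - 17077) = 192646*(-713888101498161/41804069884) = -68763843600607362003/20902034942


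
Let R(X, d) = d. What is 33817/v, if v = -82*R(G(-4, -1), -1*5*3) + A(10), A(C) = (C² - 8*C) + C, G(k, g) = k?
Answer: 4831/180 ≈ 26.839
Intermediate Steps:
A(C) = C² - 7*C
v = 1260 (v = -82*(-1*5)*3 + 10*(-7 + 10) = -(-410)*3 + 10*3 = -82*(-15) + 30 = 1230 + 30 = 1260)
33817/v = 33817/1260 = 33817*(1/1260) = 4831/180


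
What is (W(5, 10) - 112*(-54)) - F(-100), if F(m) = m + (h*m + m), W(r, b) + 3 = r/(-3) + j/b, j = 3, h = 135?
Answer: 592309/30 ≈ 19744.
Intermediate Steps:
W(r, b) = -3 + 3/b - r/3 (W(r, b) = -3 + (r/(-3) + 3/b) = -3 + (r*(-⅓) + 3/b) = -3 + (-r/3 + 3/b) = -3 + (3/b - r/3) = -3 + 3/b - r/3)
F(m) = 137*m (F(m) = m + (135*m + m) = m + 136*m = 137*m)
(W(5, 10) - 112*(-54)) - F(-100) = ((-3 + 3/10 - ⅓*5) - 112*(-54)) - 137*(-100) = ((-3 + 3*(⅒) - 5/3) + 6048) - 1*(-13700) = ((-3 + 3/10 - 5/3) + 6048) + 13700 = (-131/30 + 6048) + 13700 = 181309/30 + 13700 = 592309/30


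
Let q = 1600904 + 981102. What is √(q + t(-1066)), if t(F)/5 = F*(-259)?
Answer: 2*√990619 ≈ 1990.6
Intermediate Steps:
t(F) = -1295*F (t(F) = 5*(F*(-259)) = 5*(-259*F) = -1295*F)
q = 2582006
√(q + t(-1066)) = √(2582006 - 1295*(-1066)) = √(2582006 + 1380470) = √3962476 = 2*√990619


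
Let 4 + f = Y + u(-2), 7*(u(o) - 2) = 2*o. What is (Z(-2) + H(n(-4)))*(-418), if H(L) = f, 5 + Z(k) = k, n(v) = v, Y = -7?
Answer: 48488/7 ≈ 6926.9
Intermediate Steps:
Z(k) = -5 + k
u(o) = 2 + 2*o/7 (u(o) = 2 + (2*o)/7 = 2 + 2*o/7)
f = -67/7 (f = -4 + (-7 + (2 + (2/7)*(-2))) = -4 + (-7 + (2 - 4/7)) = -4 + (-7 + 10/7) = -4 - 39/7 = -67/7 ≈ -9.5714)
H(L) = -67/7
(Z(-2) + H(n(-4)))*(-418) = ((-5 - 2) - 67/7)*(-418) = (-7 - 67/7)*(-418) = -116/7*(-418) = 48488/7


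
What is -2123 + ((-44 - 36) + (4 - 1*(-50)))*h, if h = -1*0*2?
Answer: -2123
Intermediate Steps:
h = 0 (h = 0*2 = 0)
-2123 + ((-44 - 36) + (4 - 1*(-50)))*h = -2123 + ((-44 - 36) + (4 - 1*(-50)))*0 = -2123 + (-80 + (4 + 50))*0 = -2123 + (-80 + 54)*0 = -2123 - 26*0 = -2123 + 0 = -2123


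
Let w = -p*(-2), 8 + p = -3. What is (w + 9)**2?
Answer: 169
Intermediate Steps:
p = -11 (p = -8 - 3 = -11)
w = -22 (w = -1*(-11)*(-2) = 11*(-2) = -22)
(w + 9)**2 = (-22 + 9)**2 = (-13)**2 = 169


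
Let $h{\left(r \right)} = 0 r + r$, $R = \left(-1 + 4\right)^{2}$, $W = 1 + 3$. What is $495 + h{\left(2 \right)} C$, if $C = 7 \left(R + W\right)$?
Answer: $677$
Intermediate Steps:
$W = 4$
$R = 9$ ($R = 3^{2} = 9$)
$h{\left(r \right)} = r$ ($h{\left(r \right)} = 0 + r = r$)
$C = 91$ ($C = 7 \left(9 + 4\right) = 7 \cdot 13 = 91$)
$495 + h{\left(2 \right)} C = 495 + 2 \cdot 91 = 495 + 182 = 677$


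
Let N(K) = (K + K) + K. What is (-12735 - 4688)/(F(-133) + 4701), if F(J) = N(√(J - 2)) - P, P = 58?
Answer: -80894989/21558664 + 156807*I*√15/21558664 ≈ -3.7523 + 0.02817*I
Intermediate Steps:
N(K) = 3*K (N(K) = 2*K + K = 3*K)
F(J) = -58 + 3*√(-2 + J) (F(J) = 3*√(J - 2) - 1*58 = 3*√(-2 + J) - 58 = -58 + 3*√(-2 + J))
(-12735 - 4688)/(F(-133) + 4701) = (-12735 - 4688)/((-58 + 3*√(-2 - 133)) + 4701) = -17423/((-58 + 3*√(-135)) + 4701) = -17423/((-58 + 3*(3*I*√15)) + 4701) = -17423/((-58 + 9*I*√15) + 4701) = -17423/(4643 + 9*I*√15)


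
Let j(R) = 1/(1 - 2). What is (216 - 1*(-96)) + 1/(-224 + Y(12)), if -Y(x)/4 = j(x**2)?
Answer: 68639/220 ≈ 312.00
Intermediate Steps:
j(R) = -1 (j(R) = 1/(-1) = -1)
Y(x) = 4 (Y(x) = -4*(-1) = 4)
(216 - 1*(-96)) + 1/(-224 + Y(12)) = (216 - 1*(-96)) + 1/(-224 + 4) = (216 + 96) + 1/(-220) = 312 - 1/220 = 68639/220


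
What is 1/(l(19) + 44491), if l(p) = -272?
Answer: 1/44219 ≈ 2.2615e-5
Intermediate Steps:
1/(l(19) + 44491) = 1/(-272 + 44491) = 1/44219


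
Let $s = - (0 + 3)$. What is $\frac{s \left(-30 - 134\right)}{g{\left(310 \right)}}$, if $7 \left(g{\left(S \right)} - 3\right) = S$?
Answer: $\frac{3444}{331} \approx 10.405$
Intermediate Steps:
$s = -3$ ($s = \left(-1\right) 3 = -3$)
$g{\left(S \right)} = 3 + \frac{S}{7}$
$\frac{s \left(-30 - 134\right)}{g{\left(310 \right)}} = \frac{\left(-3\right) \left(-30 - 134\right)}{3 + \frac{1}{7} \cdot 310} = \frac{\left(-3\right) \left(-164\right)}{3 + \frac{310}{7}} = \frac{492}{\frac{331}{7}} = 492 \cdot \frac{7}{331} = \frac{3444}{331}$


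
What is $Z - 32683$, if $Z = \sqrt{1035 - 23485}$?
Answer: $-32683 + 5 i \sqrt{898} \approx -32683.0 + 149.83 i$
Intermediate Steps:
$Z = 5 i \sqrt{898}$ ($Z = \sqrt{-22450} = 5 i \sqrt{898} \approx 149.83 i$)
$Z - 32683 = 5 i \sqrt{898} - 32683 = -32683 + 5 i \sqrt{898}$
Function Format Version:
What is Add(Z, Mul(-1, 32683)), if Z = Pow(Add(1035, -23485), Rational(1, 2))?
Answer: Add(-32683, Mul(5, I, Pow(898, Rational(1, 2)))) ≈ Add(-32683., Mul(149.83, I))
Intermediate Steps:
Z = Mul(5, I, Pow(898, Rational(1, 2))) (Z = Pow(-22450, Rational(1, 2)) = Mul(5, I, Pow(898, Rational(1, 2))) ≈ Mul(149.83, I))
Add(Z, Mul(-1, 32683)) = Add(Mul(5, I, Pow(898, Rational(1, 2))), Mul(-1, 32683)) = Add(Mul(5, I, Pow(898, Rational(1, 2))), -32683) = Add(-32683, Mul(5, I, Pow(898, Rational(1, 2))))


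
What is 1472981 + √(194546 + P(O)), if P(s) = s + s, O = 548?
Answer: 1472981 + 3*√21738 ≈ 1.4734e+6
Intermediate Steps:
P(s) = 2*s
1472981 + √(194546 + P(O)) = 1472981 + √(194546 + 2*548) = 1472981 + √(194546 + 1096) = 1472981 + √195642 = 1472981 + 3*√21738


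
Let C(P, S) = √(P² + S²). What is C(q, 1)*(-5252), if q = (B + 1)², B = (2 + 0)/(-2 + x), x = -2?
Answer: -1313*√17 ≈ -5413.6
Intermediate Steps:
B = -½ (B = (2 + 0)/(-2 - 2) = 2/(-4) = 2*(-¼) = -½ ≈ -0.50000)
q = ¼ (q = (-½ + 1)² = (½)² = ¼ ≈ 0.25000)
C(q, 1)*(-5252) = √((¼)² + 1²)*(-5252) = √(1/16 + 1)*(-5252) = √(17/16)*(-5252) = (√17/4)*(-5252) = -1313*√17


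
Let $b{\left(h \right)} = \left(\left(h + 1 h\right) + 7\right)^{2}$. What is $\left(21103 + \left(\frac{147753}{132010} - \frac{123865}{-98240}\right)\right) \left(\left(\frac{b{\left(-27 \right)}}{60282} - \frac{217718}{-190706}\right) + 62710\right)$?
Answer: $\frac{126030825766124343592535}{95222294684544} \approx 1.3235 \cdot 10^{9}$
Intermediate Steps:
$b{\left(h \right)} = \left(7 + 2 h\right)^{2}$ ($b{\left(h \right)} = \left(\left(h + h\right) + 7\right)^{2} = \left(2 h + 7\right)^{2} = \left(7 + 2 h\right)^{2}$)
$\left(21103 + \left(\frac{147753}{132010} - \frac{123865}{-98240}\right)\right) \left(\left(\frac{b{\left(-27 \right)}}{60282} - \frac{217718}{-190706}\right) + 62710\right) = \left(21103 + \left(\frac{147753}{132010} - \frac{123865}{-98240}\right)\right) \left(\left(\frac{\left(7 + 2 \left(-27\right)\right)^{2}}{60282} - \frac{217718}{-190706}\right) + 62710\right) = \left(21103 + \left(147753 \cdot \frac{1}{132010} - - \frac{24773}{19648}\right)\right) \left(\left(\left(7 - 54\right)^{2} \cdot \frac{1}{60282} - - \frac{108859}{95353}\right) + 62710\right) = \left(21103 + \left(\frac{147753}{132010} + \frac{24773}{19648}\right)\right) \left(\left(\left(-47\right)^{2} \cdot \frac{1}{60282} + \frac{108859}{95353}\right) + 62710\right) = \left(21103 + \frac{10054291}{4224320}\right) \left(\left(2209 \cdot \frac{1}{60282} + \frac{108859}{95353}\right) + 62710\right) = \frac{89155879251 \left(\left(\frac{2209}{60282} + \frac{108859}{95353}\right) + 62710\right)}{4224320} = \frac{89155879251 \left(\frac{398404295}{338121738} + 62710\right)}{4224320} = \frac{89155879251}{4224320} \cdot \frac{21204012594275}{338121738} = \frac{126030825766124343592535}{95222294684544}$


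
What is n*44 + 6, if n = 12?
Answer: 534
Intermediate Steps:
n*44 + 6 = 12*44 + 6 = 528 + 6 = 534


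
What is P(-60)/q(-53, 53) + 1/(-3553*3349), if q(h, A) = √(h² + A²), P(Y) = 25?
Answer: -1/11898997 + 25*√2/106 ≈ 0.33354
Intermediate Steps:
q(h, A) = √(A² + h²)
P(-60)/q(-53, 53) + 1/(-3553*3349) = 25/(√(53² + (-53)²)) + 1/(-3553*3349) = 25/(√(2809 + 2809)) - 1/3553*1/3349 = 25/(√5618) - 1/11898997 = 25/((53*√2)) - 1/11898997 = 25*(√2/106) - 1/11898997 = 25*√2/106 - 1/11898997 = -1/11898997 + 25*√2/106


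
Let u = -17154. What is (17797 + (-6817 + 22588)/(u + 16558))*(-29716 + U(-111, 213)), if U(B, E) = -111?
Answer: -315904945307/596 ≈ -5.3004e+8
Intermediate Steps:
(17797 + (-6817 + 22588)/(u + 16558))*(-29716 + U(-111, 213)) = (17797 + (-6817 + 22588)/(-17154 + 16558))*(-29716 - 111) = (17797 + 15771/(-596))*(-29827) = (17797 + 15771*(-1/596))*(-29827) = (17797 - 15771/596)*(-29827) = (10591241/596)*(-29827) = -315904945307/596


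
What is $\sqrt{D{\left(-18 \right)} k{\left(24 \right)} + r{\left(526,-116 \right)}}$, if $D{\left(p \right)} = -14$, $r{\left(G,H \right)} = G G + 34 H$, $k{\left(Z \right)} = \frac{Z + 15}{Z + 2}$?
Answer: $\sqrt{272711} \approx 522.22$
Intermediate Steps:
$k{\left(Z \right)} = \frac{15 + Z}{2 + Z}$
$r{\left(G,H \right)} = G^{2} + 34 H$
$\sqrt{D{\left(-18 \right)} k{\left(24 \right)} + r{\left(526,-116 \right)}} = \sqrt{- 14 \frac{15 + 24}{2 + 24} + \left(526^{2} + 34 \left(-116\right)\right)} = \sqrt{- 14 \cdot \frac{1}{26} \cdot 39 + \left(276676 - 3944\right)} = \sqrt{- 14 \cdot \frac{1}{26} \cdot 39 + 272732} = \sqrt{\left(-14\right) \frac{3}{2} + 272732} = \sqrt{-21 + 272732} = \sqrt{272711}$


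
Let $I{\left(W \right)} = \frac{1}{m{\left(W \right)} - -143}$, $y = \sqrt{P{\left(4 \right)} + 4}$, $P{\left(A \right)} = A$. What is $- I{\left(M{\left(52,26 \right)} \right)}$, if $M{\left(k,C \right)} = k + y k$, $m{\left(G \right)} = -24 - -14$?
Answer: $- \frac{1}{133} \approx -0.0075188$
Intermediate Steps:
$m{\left(G \right)} = -10$ ($m{\left(G \right)} = -24 + 14 = -10$)
$y = 2 \sqrt{2}$ ($y = \sqrt{4 + 4} = \sqrt{8} = 2 \sqrt{2} \approx 2.8284$)
$M{\left(k,C \right)} = k + 2 k \sqrt{2}$ ($M{\left(k,C \right)} = k + 2 \sqrt{2} k = k + 2 k \sqrt{2}$)
$I{\left(W \right)} = \frac{1}{133}$ ($I{\left(W \right)} = \frac{1}{-10 - -143} = \frac{1}{-10 + \left(-919 + 1062\right)} = \frac{1}{-10 + 143} = \frac{1}{133}$)
$- I{\left(M{\left(52,26 \right)} \right)} = \left(-1\right) \frac{1}{133} = - \frac{1}{133}$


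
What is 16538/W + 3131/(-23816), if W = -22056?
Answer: -57865793/65660712 ≈ -0.88128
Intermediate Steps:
16538/W + 3131/(-23816) = 16538/(-22056) + 3131/(-23816) = 16538*(-1/22056) + 3131*(-1/23816) = -8269/11028 - 3131/23816 = -57865793/65660712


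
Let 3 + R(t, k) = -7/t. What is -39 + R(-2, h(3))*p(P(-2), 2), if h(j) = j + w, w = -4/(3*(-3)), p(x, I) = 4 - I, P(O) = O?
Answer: -38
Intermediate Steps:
w = 4/9 (w = -4/(-9) = -4*(-⅑) = 4/9 ≈ 0.44444)
h(j) = 4/9 + j (h(j) = j + 4/9 = 4/9 + j)
R(t, k) = -3 - 7/t
-39 + R(-2, h(3))*p(P(-2), 2) = -39 + (-3 - 7/(-2))*(4 - 1*2) = -39 + (-3 - 7*(-½))*(4 - 2) = -39 + (-3 + 7/2)*2 = -39 + (½)*2 = -39 + 1 = -38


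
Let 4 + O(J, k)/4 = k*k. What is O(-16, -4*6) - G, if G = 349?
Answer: 1939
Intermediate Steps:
O(J, k) = -16 + 4*k² (O(J, k) = -16 + 4*(k*k) = -16 + 4*k²)
O(-16, -4*6) - G = (-16 + 4*(-4*6)²) - 1*349 = (-16 + 4*(-24)²) - 349 = (-16 + 4*576) - 349 = (-16 + 2304) - 349 = 2288 - 349 = 1939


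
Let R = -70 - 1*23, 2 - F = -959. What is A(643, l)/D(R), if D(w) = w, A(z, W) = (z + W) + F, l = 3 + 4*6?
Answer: -1631/93 ≈ -17.538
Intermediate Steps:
F = 961 (F = 2 - 1*(-959) = 2 + 959 = 961)
l = 27 (l = 3 + 24 = 27)
A(z, W) = 961 + W + z (A(z, W) = (z + W) + 961 = (W + z) + 961 = 961 + W + z)
R = -93 (R = -70 - 23 = -93)
A(643, l)/D(R) = (961 + 27 + 643)/(-93) = 1631*(-1/93) = -1631/93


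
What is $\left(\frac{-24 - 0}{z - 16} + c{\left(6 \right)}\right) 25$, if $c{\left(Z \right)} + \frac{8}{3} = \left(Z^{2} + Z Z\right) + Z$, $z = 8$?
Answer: $\frac{5875}{3} \approx 1958.3$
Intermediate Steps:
$c{\left(Z \right)} = - \frac{8}{3} + Z + 2 Z^{2}$ ($c{\left(Z \right)} = - \frac{8}{3} + \left(\left(Z^{2} + Z Z\right) + Z\right) = - \frac{8}{3} + \left(\left(Z^{2} + Z^{2}\right) + Z\right) = - \frac{8}{3} + \left(2 Z^{2} + Z\right) = - \frac{8}{3} + \left(Z + 2 Z^{2}\right) = - \frac{8}{3} + Z + 2 Z^{2}$)
$\left(\frac{-24 - 0}{z - 16} + c{\left(6 \right)}\right) 25 = \left(\frac{-24 - 0}{8 - 16} + \left(- \frac{8}{3} + 6 + 2 \cdot 6^{2}\right)\right) 25 = \left(\frac{-24 + \left(-2 + 2\right)}{-8} + \left(- \frac{8}{3} + 6 + 2 \cdot 36\right)\right) 25 = \left(\left(-24 + 0\right) \left(- \frac{1}{8}\right) + \left(- \frac{8}{3} + 6 + 72\right)\right) 25 = \left(\left(-24\right) \left(- \frac{1}{8}\right) + \frac{226}{3}\right) 25 = \left(3 + \frac{226}{3}\right) 25 = \frac{235}{3} \cdot 25 = \frac{5875}{3}$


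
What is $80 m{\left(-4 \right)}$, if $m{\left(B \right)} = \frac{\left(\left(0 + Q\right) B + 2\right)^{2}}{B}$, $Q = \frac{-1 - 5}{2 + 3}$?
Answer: $- \frac{4624}{5} \approx -924.8$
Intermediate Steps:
$Q = - \frac{6}{5} \approx -1.2$
$m{\left(B \right)} = \frac{\left(2 - \frac{6 B}{5}\right)^{2}}{B}$ ($m{\left(B \right)} = \frac{\left(\left(0 - \frac{6}{5}\right) B + 2\right)^{2}}{B} = \frac{\left(- \frac{6 B}{5} + 2\right)^{2}}{B} = \frac{\left(2 - \frac{6 B}{5}\right)^{2}}{B}$)
$80 m{\left(-4 \right)} = 80 \frac{4 \left(5 - -12\right)^{2}}{25 \left(-4\right)} = 80 \cdot \frac{4}{25} \left(- \frac{1}{4}\right) \left(5 + 12\right)^{2} = 80 \cdot \frac{4}{25} \left(- \frac{1}{4}\right) 17^{2} = 80 \cdot \frac{4}{25} \left(- \frac{1}{4}\right) 289 = 80 \left(- \frac{289}{25}\right) = - \frac{4624}{5}$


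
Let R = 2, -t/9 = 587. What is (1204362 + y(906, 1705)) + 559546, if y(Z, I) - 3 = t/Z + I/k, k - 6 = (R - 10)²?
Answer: 1864473509/1057 ≈ 1.7639e+6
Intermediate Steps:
t = -5283 (t = -9*587 = -5283)
k = 70 (k = 6 + (2 - 10)² = 6 + (-8)² = 6 + 64 = 70)
y(Z, I) = 3 - 5283/Z + I/70 (y(Z, I) = 3 + (-5283/Z + I/70) = 3 - 5283/Z + I/70)
(1204362 + y(906, 1705)) + 559546 = (1204362 + (3 - 5283/906 + (1/70)*1705)) + 559546 = (1204362 + (3 - 5283*1/906 + 341/14)) + 559546 = (1204362 + (3 - 1761/302 + 341/14)) + 559546 = (1204362 + 22753/1057) + 559546 = 1273033387/1057 + 559546 = 1864473509/1057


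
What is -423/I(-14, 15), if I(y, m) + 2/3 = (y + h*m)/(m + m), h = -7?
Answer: 12690/139 ≈ 91.295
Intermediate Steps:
I(y, m) = -⅔ + (y - 7*m)/(2*m) (I(y, m) = -⅔ + (y - 7*m)/(m + m) = -⅔ + (y - 7*m)/((2*m)) = -⅔ + (y - 7*m)*(1/(2*m)) = -⅔ + (y - 7*m)/(2*m))
-423/I(-14, 15) = -423/(-25/6 + (½)*(-14)/15) = -423/(-25/6 + (½)*(-14)*(1/15)) = -423/(-25/6 - 7/15) = -423/(-139/30) = -423*(-30/139) = 12690/139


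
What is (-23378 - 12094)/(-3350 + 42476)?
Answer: -5912/6521 ≈ -0.90661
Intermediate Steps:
(-23378 - 12094)/(-3350 + 42476) = -35472/39126 = -35472*1/39126 = -5912/6521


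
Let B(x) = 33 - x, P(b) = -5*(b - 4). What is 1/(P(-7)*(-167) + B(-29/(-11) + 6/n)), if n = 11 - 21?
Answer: -55/503472 ≈ -0.00010924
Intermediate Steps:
n = -10
P(b) = 20 - 5*b (P(b) = -5*(-4 + b) = 20 - 5*b)
1/(P(-7)*(-167) + B(-29/(-11) + 6/n)) = 1/((20 - 5*(-7))*(-167) + (33 - (-29/(-11) + 6/(-10)))) = 1/((20 + 35)*(-167) + (33 - (-29*(-1/11) + 6*(-⅒)))) = 1/(55*(-167) + (33 - (29/11 - ⅗))) = 1/(-9185 + (33 - 1*112/55)) = 1/(-9185 + (33 - 112/55)) = 1/(-9185 + 1703/55) = 1/(-503472/55) = -55/503472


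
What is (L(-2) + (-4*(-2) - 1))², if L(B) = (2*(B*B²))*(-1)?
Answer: 529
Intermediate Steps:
L(B) = -2*B³ (L(B) = (2*B³)*(-1) = -2*B³)
(L(-2) + (-4*(-2) - 1))² = (-2*(-2)³ + (-4*(-2) - 1))² = (-2*(-8) + (8 - 1))² = (16 + 7)² = 23² = 529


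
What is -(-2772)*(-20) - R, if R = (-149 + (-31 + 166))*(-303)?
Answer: -59682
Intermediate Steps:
R = 4242 (R = (-149 + 135)*(-303) = -14*(-303) = 4242)
-(-2772)*(-20) - R = -(-2772)*(-20) - 1*4242 = -231*240 - 4242 = -55440 - 4242 = -59682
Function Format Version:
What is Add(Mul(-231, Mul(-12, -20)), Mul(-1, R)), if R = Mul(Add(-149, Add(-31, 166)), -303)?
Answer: -59682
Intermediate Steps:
R = 4242 (R = Mul(Add(-149, 135), -303) = Mul(-14, -303) = 4242)
Add(Mul(-231, Mul(-12, -20)), Mul(-1, R)) = Add(Mul(-231, Mul(-12, -20)), Mul(-1, 4242)) = Add(Mul(-231, 240), -4242) = Add(-55440, -4242) = -59682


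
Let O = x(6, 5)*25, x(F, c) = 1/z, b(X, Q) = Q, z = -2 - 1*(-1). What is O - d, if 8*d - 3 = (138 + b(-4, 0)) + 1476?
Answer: -1817/8 ≈ -227.13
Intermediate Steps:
z = -1 (z = -2 + 1 = -1)
x(F, c) = -1 (x(F, c) = 1/(-1) = -1)
d = 1617/8 (d = 3/8 + ((138 + 0) + 1476)/8 = 3/8 + (138 + 1476)/8 = 3/8 + (⅛)*1614 = 3/8 + 807/4 = 1617/8 ≈ 202.13)
O = -25 (O = -1*25 = -25)
O - d = -25 - 1*1617/8 = -25 - 1617/8 = -1817/8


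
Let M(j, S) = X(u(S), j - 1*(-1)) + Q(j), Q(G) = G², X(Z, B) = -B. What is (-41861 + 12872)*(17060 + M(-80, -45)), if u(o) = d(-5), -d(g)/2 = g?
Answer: -682372071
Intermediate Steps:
d(g) = -2*g
u(o) = 10 (u(o) = -2*(-5) = 10)
M(j, S) = -1 + j² - j (M(j, S) = -(j - 1*(-1)) + j² = -(j + 1) + j² = -(1 + j) + j² = (-1 - j) + j² = -1 + j² - j)
(-41861 + 12872)*(17060 + M(-80, -45)) = (-41861 + 12872)*(17060 + (-1 + (-80)² - 1*(-80))) = -28989*(17060 + (-1 + 6400 + 80)) = -28989*(17060 + 6479) = -28989*23539 = -682372071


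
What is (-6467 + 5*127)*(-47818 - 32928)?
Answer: 470910672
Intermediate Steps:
(-6467 + 5*127)*(-47818 - 32928) = (-6467 + 635)*(-80746) = -5832*(-80746) = 470910672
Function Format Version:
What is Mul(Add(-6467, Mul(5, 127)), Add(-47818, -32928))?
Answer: 470910672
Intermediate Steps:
Mul(Add(-6467, Mul(5, 127)), Add(-47818, -32928)) = Mul(Add(-6467, 635), -80746) = Mul(-5832, -80746) = 470910672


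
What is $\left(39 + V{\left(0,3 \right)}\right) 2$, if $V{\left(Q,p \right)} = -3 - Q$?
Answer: $72$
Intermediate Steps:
$\left(39 + V{\left(0,3 \right)}\right) 2 = \left(39 - 3\right) 2 = 36 \cdot 2 = 72$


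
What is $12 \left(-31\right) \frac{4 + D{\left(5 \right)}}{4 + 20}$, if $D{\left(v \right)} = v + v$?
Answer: $-217$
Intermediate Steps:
$D{\left(v \right)} = 2 v$
$12 \left(-31\right) \frac{4 + D{\left(5 \right)}}{4 + 20} = 12 \left(-31\right) \frac{4 + 2 \cdot 5}{4 + 20} = - 372 \frac{4 + 10}{24} = - 372 \cdot 14 \cdot \frac{1}{24} = \left(-372\right) \frac{7}{12} = -217$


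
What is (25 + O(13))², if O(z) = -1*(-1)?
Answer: 676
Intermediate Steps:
O(z) = 1
(25 + O(13))² = (25 + 1)² = 26² = 676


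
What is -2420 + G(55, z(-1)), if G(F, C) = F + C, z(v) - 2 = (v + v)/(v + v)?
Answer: -2362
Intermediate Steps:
z(v) = 3 (z(v) = 2 + (v + v)/(v + v) = 2 + (2*v)/((2*v)) = 2 + (2*v)*(1/(2*v)) = 2 + 1 = 3)
G(F, C) = C + F
-2420 + G(55, z(-1)) = -2420 + (3 + 55) = -2420 + 58 = -2362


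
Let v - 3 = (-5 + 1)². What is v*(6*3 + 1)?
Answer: 361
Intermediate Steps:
v = 19 (v = 3 + (-5 + 1)² = 3 + (-4)² = 3 + 16 = 19)
v*(6*3 + 1) = 19*(6*3 + 1) = 19*(18 + 1) = 19*19 = 361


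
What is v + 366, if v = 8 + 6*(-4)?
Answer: 350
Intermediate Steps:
v = -16 (v = 8 - 24 = -16)
v + 366 = -16 + 366 = 350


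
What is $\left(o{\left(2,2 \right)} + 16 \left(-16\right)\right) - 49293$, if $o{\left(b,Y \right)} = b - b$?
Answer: $-49549$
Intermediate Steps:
$o{\left(b,Y \right)} = 0$
$\left(o{\left(2,2 \right)} + 16 \left(-16\right)\right) - 49293 = \left(0 + 16 \left(-16\right)\right) - 49293 = \left(0 - 256\right) - 49293 = -256 - 49293 = -49549$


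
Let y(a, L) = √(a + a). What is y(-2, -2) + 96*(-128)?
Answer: -12288 + 2*I ≈ -12288.0 + 2.0*I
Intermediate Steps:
y(a, L) = √2*√a (y(a, L) = √(2*a) = √2*√a)
y(-2, -2) + 96*(-128) = √2*√(-2) + 96*(-128) = √2*(I*√2) - 12288 = 2*I - 12288 = -12288 + 2*I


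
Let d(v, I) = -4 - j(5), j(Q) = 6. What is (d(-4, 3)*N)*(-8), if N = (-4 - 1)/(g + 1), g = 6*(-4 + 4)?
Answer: -400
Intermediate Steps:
g = 0 (g = 6*0 = 0)
N = -5 (N = (-4 - 1)/(0 + 1) = -5/1 = -5*1 = -5)
d(v, I) = -10 (d(v, I) = -4 - 1*6 = -4 - 6 = -10)
(d(-4, 3)*N)*(-8) = -10*(-5)*(-8) = 50*(-8) = -400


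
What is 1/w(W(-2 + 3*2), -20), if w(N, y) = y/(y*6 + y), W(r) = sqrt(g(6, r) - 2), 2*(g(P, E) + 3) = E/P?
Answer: 7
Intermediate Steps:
g(P, E) = -3 + E/(2*P) (g(P, E) = -3 + (E/P)/2 = -3 + E/(2*P))
W(r) = sqrt(-5 + r/12) (W(r) = sqrt((-3 + (1/2)*r/6) - 2) = sqrt((-3 + (1/2)*r*(1/6)) - 2) = sqrt((-3 + r/12) - 2) = sqrt(-5 + r/12))
w(N, y) = 1/7 (w(N, y) = y/(6*y + y) = y/((7*y)) = y*(1/(7*y)) = 1/7)
1/w(W(-2 + 3*2), -20) = 1/(1/7) = 7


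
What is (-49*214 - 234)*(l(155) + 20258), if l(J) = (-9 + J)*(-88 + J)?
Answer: -322028800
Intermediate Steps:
l(J) = (-88 + J)*(-9 + J)
(-49*214 - 234)*(l(155) + 20258) = (-49*214 - 234)*((792 + 155**2 - 97*155) + 20258) = (-10486 - 234)*((792 + 24025 - 15035) + 20258) = -10720*(9782 + 20258) = -10720*30040 = -322028800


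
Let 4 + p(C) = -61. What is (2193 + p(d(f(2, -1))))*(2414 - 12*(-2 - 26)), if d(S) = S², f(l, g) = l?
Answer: 5852000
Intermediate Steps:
p(C) = -65 (p(C) = -4 - 61 = -65)
(2193 + p(d(f(2, -1))))*(2414 - 12*(-2 - 26)) = (2193 - 65)*(2414 - 12*(-2 - 26)) = 2128*(2414 - 12*(-28)) = 2128*(2414 + 336) = 2128*2750 = 5852000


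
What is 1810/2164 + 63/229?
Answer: 275411/247778 ≈ 1.1115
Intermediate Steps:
1810/2164 + 63/229 = 1810*(1/2164) + 63*(1/229) = 905/1082 + 63/229 = 275411/247778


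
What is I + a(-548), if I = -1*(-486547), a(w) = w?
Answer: 485999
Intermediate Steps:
I = 486547
I + a(-548) = 486547 - 548 = 485999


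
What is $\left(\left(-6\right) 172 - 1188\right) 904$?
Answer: $-2006880$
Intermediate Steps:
$\left(\left(-6\right) 172 - 1188\right) 904 = \left(-1032 - 1188\right) 904 = \left(-2220\right) 904 = -2006880$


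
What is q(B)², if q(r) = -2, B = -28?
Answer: 4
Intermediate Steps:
q(B)² = (-2)² = 4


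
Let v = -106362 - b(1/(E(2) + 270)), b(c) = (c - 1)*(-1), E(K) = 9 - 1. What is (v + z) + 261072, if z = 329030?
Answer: 134479443/278 ≈ 4.8374e+5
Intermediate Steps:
E(K) = 8
b(c) = 1 - c (b(c) = (-1 + c)*(-1) = 1 - c)
v = -29568913/278 (v = -106362 - (1 - 1/(8 + 270)) = -106362 - (1 - 1/278) = -106362 - 1*277/278 = -106362 - 277/278 = -29568913/278 ≈ -1.0636e+5)
(v + z) + 261072 = (-29568913/278 + 329030) + 261072 = 61901427/278 + 261072 = 134479443/278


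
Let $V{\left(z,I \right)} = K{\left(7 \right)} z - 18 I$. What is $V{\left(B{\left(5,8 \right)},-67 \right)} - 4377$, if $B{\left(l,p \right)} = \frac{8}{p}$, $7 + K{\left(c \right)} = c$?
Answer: $-3171$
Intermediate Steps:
$K{\left(c \right)} = -7 + c$
$V{\left(z,I \right)} = - 18 I$ ($V{\left(z,I \right)} = \left(-7 + 7\right) z - 18 I = 0 z - 18 I = 0 - 18 I = - 18 I$)
$V{\left(B{\left(5,8 \right)},-67 \right)} - 4377 = \left(-18\right) \left(-67\right) - 4377 = 1206 - 4377 = -3171$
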